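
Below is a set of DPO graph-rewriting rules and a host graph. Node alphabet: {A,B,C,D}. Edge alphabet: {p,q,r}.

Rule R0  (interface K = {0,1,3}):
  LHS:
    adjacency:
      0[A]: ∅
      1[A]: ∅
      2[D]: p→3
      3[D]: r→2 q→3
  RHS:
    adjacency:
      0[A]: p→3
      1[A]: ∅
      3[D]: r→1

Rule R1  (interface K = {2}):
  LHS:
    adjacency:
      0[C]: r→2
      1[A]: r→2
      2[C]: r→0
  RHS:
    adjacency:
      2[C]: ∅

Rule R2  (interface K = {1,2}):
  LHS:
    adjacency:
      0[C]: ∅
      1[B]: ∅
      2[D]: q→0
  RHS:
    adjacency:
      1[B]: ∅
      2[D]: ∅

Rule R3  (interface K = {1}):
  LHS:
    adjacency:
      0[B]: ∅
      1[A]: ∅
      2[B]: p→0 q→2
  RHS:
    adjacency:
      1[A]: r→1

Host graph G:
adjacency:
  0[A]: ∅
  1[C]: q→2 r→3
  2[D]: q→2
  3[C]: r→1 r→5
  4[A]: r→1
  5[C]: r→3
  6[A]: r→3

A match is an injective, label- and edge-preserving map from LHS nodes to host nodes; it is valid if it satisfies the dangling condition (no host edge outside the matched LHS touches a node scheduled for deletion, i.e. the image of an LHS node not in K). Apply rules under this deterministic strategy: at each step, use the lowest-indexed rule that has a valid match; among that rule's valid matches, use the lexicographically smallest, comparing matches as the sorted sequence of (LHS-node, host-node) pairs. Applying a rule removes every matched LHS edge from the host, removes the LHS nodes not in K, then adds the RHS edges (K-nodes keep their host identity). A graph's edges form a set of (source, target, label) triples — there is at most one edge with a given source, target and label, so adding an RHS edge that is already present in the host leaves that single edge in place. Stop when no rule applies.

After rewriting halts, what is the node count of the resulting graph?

Answer: 3

Derivation:
[0] host  ⇒  7 nodes, 8 edges  {1-q->2 1-r->3 2-q->2 3-r->1 3-r->5 4-r->1 5-r->3 6-r->3}
[1] R1 @ {0↦5, 1↦6, 2↦3}  ⇒  5 nodes, 5 edges  {1-q->2 1-r->3 2-q->2 3-r->1 4-r->1}
[2] R1 @ {0↦3, 1↦4, 2↦1}  ⇒  3 nodes, 2 edges  {1-q->2 2-q->2}
halt: no rule applies after step 2
NF nodes: {0:A, 1:C, 2:D}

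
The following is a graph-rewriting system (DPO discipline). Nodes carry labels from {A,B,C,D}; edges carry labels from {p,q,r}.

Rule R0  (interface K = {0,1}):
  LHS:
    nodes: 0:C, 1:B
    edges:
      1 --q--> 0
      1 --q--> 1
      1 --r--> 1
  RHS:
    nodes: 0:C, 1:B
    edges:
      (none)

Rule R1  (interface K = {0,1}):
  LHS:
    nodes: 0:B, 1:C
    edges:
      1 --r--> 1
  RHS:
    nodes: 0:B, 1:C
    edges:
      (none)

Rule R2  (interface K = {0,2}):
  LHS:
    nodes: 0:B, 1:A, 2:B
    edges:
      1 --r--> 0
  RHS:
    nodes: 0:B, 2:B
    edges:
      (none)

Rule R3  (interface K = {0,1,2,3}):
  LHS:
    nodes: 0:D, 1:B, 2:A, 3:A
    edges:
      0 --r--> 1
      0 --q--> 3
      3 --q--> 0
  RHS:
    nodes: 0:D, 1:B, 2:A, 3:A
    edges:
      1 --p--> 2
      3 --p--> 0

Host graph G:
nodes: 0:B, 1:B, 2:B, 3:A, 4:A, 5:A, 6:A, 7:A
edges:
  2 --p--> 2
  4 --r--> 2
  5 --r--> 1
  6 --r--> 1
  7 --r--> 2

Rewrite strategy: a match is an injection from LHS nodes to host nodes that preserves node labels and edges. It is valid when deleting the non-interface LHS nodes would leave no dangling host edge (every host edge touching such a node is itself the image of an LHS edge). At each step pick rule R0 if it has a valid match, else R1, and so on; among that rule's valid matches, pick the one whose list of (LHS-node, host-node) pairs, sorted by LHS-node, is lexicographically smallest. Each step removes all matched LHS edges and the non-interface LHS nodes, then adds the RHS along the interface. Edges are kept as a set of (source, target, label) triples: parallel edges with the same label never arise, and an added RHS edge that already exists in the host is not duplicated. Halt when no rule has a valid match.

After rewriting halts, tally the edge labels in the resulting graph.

Answer: p:1

Rewrite trace:
[0] host  ⇒  8 nodes, 5 edges  {2-p->2 4-r->2 5-r->1 6-r->1 7-r->2}
[1] R2 @ {0↦1, 1↦5, 2↦0}  ⇒  7 nodes, 4 edges  {2-p->2 4-r->2 6-r->1 7-r->2}
[2] R2 @ {0↦1, 1↦6, 2↦0}  ⇒  6 nodes, 3 edges  {2-p->2 4-r->2 7-r->2}
[3] R2 @ {0↦2, 1↦4, 2↦0}  ⇒  5 nodes, 2 edges  {2-p->2 7-r->2}
[4] R2 @ {0↦2, 1↦7, 2↦0}  ⇒  4 nodes, 1 edges  {2-p->2}
final graph: no rule applies after step 4
NF edges: [(2, 2, 'p')]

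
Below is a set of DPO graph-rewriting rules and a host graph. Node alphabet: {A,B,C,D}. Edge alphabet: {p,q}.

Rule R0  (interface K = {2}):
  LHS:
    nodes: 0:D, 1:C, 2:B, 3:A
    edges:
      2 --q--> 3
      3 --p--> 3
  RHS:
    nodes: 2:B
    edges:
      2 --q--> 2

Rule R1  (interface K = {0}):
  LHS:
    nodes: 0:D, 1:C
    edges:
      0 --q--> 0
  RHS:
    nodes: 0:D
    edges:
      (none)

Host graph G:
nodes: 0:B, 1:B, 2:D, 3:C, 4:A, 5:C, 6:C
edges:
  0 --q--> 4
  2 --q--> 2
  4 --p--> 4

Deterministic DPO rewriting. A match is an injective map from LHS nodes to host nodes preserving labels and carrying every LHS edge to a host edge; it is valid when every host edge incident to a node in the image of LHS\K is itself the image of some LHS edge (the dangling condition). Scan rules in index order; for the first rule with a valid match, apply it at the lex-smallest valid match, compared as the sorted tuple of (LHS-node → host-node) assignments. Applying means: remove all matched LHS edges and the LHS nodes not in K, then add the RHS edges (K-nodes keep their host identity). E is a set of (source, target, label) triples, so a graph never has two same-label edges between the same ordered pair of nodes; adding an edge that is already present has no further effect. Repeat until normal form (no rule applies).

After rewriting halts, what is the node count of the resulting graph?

[0] host  ⇒  7 nodes, 3 edges  {0-q->4 2-q->2 4-p->4}
[1] R1 @ {0↦2, 1↦3}  ⇒  6 nodes, 2 edges  {0-q->4 4-p->4}
[2] R0 @ {0↦2, 1↦5, 2↦0, 3↦4}  ⇒  3 nodes, 1 edges  {0-q->0}
halt: no rule applies after step 2
NF nodes: {0:B, 1:B, 6:C}

Answer: 3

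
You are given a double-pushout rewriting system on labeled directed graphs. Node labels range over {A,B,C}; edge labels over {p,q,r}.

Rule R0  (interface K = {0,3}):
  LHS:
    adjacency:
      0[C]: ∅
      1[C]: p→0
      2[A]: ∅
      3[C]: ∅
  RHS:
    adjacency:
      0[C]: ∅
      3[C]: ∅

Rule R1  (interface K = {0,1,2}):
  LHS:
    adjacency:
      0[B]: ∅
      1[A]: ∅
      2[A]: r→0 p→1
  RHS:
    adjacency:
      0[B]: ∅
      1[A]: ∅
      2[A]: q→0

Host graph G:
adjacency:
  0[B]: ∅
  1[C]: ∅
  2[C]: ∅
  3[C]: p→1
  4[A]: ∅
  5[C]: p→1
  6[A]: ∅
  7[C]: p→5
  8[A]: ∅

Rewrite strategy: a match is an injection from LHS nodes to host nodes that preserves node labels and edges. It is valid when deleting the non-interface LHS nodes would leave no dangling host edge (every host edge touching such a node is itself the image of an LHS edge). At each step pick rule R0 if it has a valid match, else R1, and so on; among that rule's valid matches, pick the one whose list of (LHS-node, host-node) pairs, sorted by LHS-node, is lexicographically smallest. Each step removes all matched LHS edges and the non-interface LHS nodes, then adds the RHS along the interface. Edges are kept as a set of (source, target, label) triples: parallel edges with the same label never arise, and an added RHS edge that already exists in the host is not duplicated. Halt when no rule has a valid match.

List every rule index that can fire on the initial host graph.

Answer: [R0]

Steps:
R0: 18 valid matches — {0↦1, 1↦3, 2↦4, 3↦2}, {0↦1, 1↦3, 2↦4, 3↦5}, {0↦1, 1↦3, 2↦4, 3↦7} (+15 more)
R1: no valid match — LHS pattern not found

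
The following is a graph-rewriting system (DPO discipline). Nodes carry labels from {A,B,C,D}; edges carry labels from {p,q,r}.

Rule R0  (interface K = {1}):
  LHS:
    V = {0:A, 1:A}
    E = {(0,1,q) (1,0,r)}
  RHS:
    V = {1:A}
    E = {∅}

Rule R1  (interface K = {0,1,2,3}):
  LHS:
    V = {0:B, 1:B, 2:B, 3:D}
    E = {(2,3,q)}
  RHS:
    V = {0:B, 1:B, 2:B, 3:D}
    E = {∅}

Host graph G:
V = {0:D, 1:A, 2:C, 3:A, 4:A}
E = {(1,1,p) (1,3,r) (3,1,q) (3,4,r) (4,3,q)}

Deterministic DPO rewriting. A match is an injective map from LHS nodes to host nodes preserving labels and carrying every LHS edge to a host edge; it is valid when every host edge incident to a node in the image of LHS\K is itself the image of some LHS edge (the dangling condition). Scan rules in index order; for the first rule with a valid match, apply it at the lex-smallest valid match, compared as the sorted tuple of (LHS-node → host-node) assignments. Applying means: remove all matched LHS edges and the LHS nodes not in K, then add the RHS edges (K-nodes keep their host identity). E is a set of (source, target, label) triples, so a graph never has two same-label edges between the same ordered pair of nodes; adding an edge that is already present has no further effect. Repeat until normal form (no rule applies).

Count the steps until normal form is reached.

initial: |V|=5 |E|=5  E = 1-p->1 1-r->3 3-q->1 3-r->4 4-q->3
step 1: apply R0 at {0↦4, 1↦3}  → |V|=4 |E|=3  E = 1-p->1 1-r->3 3-q->1
step 2: apply R0 at {0↦3, 1↦1}  → |V|=3 |E|=1  E = 1-p->1
final graph: no rule applies after step 2

Answer: 2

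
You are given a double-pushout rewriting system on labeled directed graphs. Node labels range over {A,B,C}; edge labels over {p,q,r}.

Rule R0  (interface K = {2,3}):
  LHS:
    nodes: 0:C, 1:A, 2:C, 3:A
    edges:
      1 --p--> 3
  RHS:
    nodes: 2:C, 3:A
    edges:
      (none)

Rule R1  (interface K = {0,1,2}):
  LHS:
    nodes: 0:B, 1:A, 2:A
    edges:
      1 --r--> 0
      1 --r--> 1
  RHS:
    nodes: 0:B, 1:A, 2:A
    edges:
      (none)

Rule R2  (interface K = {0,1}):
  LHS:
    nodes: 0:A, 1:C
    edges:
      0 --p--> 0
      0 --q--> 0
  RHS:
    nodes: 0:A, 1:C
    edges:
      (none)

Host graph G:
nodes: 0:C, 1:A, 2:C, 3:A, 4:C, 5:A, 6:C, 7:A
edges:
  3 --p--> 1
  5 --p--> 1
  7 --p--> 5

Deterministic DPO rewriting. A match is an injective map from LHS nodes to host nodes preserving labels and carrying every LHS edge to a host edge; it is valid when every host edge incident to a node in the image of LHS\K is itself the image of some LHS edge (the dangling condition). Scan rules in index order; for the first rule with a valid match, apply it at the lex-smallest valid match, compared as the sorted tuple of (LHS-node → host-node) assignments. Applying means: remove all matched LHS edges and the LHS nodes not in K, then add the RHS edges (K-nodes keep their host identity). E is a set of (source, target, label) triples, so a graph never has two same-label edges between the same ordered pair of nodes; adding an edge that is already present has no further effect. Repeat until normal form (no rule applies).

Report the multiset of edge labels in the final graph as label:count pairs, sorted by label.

Answer: (no edges)

Rewrite trace:
start.  V:8 E:3  edges: 3-p->1 5-p->1 7-p->5
1. fire R0 via {0↦0, 1↦3, 2↦2, 3↦1}  →  V:6 E:2  edges: 5-p->1 7-p->5
2. fire R0 via {0↦2, 1↦7, 2↦4, 3↦5}  →  V:4 E:1  edges: 5-p->1
3. fire R0 via {0↦4, 1↦5, 2↦6, 3↦1}  →  V:2 E:0  edges: ∅
halt: no rule applies after step 3
NF edges: []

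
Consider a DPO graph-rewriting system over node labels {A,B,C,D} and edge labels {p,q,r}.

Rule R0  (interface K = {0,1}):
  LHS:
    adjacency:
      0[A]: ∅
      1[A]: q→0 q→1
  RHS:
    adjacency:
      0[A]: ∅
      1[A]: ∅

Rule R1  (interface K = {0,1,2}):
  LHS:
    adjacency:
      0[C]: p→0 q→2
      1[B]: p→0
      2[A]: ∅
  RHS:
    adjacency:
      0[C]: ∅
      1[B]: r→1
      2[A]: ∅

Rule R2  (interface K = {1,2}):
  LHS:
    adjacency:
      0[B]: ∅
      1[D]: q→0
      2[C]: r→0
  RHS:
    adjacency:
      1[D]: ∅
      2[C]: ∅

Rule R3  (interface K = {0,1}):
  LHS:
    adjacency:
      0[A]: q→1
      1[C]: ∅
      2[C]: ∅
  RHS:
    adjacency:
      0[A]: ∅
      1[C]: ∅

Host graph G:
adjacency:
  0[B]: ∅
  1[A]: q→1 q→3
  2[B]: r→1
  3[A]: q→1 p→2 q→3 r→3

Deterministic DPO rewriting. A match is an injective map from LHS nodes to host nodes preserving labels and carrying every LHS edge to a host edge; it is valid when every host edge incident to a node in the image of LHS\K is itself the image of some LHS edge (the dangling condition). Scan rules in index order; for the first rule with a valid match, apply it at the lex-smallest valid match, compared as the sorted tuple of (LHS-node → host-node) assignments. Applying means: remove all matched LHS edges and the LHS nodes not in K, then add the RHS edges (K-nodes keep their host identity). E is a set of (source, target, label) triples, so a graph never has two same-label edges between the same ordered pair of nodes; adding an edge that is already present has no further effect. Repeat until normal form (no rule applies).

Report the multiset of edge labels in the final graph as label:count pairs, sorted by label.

Answer: p:1 r:2

Derivation:
start.  V:4 E:7  edges: 1-q->1 1-q->3 2-r->1 3-q->1 3-p->2 3-q->3 3-r->3
1. fire R0 via {0↦1, 1↦3}  →  V:4 E:5  edges: 1-q->1 1-q->3 2-r->1 3-p->2 3-r->3
2. fire R0 via {0↦3, 1↦1}  →  V:4 E:3  edges: 2-r->1 3-p->2 3-r->3
halt: no rule applies after step 2
NF edges: [(2, 1, 'r'), (3, 2, 'p'), (3, 3, 'r')]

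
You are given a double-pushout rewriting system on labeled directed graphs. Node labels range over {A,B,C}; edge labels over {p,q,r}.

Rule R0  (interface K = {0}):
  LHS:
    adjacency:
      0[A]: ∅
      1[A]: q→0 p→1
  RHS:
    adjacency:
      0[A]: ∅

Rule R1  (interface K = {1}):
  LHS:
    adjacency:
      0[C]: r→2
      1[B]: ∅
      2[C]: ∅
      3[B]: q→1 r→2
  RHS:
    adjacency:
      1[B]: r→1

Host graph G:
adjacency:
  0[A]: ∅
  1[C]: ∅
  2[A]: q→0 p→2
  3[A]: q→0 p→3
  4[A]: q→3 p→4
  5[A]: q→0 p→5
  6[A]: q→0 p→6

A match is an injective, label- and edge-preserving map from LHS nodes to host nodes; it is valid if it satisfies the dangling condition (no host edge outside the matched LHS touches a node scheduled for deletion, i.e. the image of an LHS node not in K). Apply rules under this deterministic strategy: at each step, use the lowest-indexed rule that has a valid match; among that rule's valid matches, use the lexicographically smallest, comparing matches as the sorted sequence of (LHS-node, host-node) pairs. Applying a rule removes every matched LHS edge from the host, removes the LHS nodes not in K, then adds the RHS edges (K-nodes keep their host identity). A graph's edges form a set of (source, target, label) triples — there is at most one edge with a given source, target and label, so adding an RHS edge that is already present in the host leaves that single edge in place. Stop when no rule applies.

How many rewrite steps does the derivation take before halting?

Answer: 5

Steps:
[0] host  ⇒  7 nodes, 10 edges  {2-q->0 2-p->2 3-q->0 3-p->3 4-q->3 4-p->4 5-q->0 5-p->5 6-q->0 6-p->6}
[1] R0 @ {0↦0, 1↦2}  ⇒  6 nodes, 8 edges  {3-q->0 3-p->3 4-q->3 4-p->4 5-q->0 5-p->5 6-q->0 6-p->6}
[2] R0 @ {0↦0, 1↦5}  ⇒  5 nodes, 6 edges  {3-q->0 3-p->3 4-q->3 4-p->4 6-q->0 6-p->6}
[3] R0 @ {0↦0, 1↦6}  ⇒  4 nodes, 4 edges  {3-q->0 3-p->3 4-q->3 4-p->4}
[4] R0 @ {0↦3, 1↦4}  ⇒  3 nodes, 2 edges  {3-q->0 3-p->3}
[5] R0 @ {0↦0, 1↦3}  ⇒  2 nodes, 0 edges  {∅}
halt: no rule applies after step 5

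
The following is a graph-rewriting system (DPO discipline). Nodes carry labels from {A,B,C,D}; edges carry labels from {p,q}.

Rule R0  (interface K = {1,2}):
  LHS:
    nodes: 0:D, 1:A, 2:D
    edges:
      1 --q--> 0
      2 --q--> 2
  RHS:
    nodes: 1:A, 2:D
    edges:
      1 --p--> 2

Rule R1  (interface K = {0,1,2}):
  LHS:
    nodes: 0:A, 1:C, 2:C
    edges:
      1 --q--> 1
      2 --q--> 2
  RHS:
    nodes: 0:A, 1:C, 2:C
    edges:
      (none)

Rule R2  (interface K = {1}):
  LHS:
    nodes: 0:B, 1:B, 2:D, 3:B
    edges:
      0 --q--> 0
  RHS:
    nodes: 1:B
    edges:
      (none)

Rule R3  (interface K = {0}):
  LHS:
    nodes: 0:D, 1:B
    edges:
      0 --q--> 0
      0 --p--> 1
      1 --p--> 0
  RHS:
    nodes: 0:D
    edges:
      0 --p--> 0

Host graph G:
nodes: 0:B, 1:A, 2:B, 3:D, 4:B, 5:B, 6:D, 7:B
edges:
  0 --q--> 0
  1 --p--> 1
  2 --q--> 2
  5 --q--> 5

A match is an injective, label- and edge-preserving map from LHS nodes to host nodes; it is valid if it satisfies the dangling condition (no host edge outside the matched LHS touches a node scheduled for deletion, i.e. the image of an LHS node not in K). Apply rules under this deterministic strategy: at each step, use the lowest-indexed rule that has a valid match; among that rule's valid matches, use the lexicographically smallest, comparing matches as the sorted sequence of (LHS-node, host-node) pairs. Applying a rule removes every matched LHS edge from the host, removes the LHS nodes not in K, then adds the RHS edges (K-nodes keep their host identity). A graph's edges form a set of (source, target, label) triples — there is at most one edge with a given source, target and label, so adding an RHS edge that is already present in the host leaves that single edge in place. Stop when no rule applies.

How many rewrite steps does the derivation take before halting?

start.  V:8 E:4  edges: 0-q->0 1-p->1 2-q->2 5-q->5
1. fire R2 via {0↦0, 1↦2, 2↦3, 3↦4}  →  V:5 E:3  edges: 1-p->1 2-q->2 5-q->5
2. fire R2 via {0↦2, 1↦5, 2↦6, 3↦7}  →  V:2 E:2  edges: 1-p->1 5-q->5
normal form: no rule applies after step 2

Answer: 2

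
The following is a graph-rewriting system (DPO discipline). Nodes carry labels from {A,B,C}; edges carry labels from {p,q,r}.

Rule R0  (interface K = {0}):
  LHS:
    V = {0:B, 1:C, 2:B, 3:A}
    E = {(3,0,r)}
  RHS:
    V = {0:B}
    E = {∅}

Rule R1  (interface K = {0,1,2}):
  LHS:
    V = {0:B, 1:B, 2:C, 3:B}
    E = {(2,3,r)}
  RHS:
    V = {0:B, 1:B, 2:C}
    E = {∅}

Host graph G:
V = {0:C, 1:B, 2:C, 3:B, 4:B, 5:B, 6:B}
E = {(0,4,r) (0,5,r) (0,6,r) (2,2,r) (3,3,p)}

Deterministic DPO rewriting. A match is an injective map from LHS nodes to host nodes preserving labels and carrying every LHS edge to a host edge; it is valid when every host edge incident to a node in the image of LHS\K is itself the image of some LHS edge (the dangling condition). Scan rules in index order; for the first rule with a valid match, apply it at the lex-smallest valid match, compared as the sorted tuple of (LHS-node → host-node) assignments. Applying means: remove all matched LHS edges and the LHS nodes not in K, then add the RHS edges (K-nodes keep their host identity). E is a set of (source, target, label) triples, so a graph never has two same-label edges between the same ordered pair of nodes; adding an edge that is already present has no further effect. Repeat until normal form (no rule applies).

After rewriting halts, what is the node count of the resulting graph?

[0] host  ⇒  7 nodes, 5 edges  {0-r->4 0-r->5 0-r->6 2-r->2 3-p->3}
[1] R1 @ {0↦1, 1↦3, 2↦0, 3↦4}  ⇒  6 nodes, 4 edges  {0-r->5 0-r->6 2-r->2 3-p->3}
[2] R1 @ {0↦1, 1↦3, 2↦0, 3↦5}  ⇒  5 nodes, 3 edges  {0-r->6 2-r->2 3-p->3}
[3] R1 @ {0↦1, 1↦3, 2↦0, 3↦6}  ⇒  4 nodes, 2 edges  {2-r->2 3-p->3}
final graph: no rule applies after step 3
NF nodes: {0:C, 1:B, 2:C, 3:B}

Answer: 4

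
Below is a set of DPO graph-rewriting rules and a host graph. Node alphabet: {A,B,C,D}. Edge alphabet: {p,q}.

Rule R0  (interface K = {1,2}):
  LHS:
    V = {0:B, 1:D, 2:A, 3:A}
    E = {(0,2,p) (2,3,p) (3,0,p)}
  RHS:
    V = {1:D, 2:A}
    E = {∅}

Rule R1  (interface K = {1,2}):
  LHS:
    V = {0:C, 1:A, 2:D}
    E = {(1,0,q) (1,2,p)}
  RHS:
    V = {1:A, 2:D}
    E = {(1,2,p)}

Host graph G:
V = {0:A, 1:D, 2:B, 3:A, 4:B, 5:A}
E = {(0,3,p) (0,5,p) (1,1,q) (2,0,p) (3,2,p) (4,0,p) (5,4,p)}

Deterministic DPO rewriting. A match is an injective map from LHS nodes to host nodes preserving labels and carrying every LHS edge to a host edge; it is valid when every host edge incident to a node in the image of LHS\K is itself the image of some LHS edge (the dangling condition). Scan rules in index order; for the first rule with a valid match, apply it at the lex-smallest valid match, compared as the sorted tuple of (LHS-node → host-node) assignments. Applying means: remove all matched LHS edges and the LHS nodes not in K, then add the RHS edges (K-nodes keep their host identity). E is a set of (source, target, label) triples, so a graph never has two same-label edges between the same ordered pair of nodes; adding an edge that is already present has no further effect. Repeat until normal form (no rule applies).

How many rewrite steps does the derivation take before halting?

Answer: 2

Derivation:
initial: |V|=6 |E|=7  E = 0-p->3 0-p->5 1-q->1 2-p->0 3-p->2 4-p->0 5-p->4
step 1: apply R0 at {0↦2, 1↦1, 2↦0, 3↦3}  → |V|=4 |E|=4  E = 0-p->5 1-q->1 4-p->0 5-p->4
step 2: apply R0 at {0↦4, 1↦1, 2↦0, 3↦5}  → |V|=2 |E|=1  E = 1-q->1
normal form: no rule applies after step 2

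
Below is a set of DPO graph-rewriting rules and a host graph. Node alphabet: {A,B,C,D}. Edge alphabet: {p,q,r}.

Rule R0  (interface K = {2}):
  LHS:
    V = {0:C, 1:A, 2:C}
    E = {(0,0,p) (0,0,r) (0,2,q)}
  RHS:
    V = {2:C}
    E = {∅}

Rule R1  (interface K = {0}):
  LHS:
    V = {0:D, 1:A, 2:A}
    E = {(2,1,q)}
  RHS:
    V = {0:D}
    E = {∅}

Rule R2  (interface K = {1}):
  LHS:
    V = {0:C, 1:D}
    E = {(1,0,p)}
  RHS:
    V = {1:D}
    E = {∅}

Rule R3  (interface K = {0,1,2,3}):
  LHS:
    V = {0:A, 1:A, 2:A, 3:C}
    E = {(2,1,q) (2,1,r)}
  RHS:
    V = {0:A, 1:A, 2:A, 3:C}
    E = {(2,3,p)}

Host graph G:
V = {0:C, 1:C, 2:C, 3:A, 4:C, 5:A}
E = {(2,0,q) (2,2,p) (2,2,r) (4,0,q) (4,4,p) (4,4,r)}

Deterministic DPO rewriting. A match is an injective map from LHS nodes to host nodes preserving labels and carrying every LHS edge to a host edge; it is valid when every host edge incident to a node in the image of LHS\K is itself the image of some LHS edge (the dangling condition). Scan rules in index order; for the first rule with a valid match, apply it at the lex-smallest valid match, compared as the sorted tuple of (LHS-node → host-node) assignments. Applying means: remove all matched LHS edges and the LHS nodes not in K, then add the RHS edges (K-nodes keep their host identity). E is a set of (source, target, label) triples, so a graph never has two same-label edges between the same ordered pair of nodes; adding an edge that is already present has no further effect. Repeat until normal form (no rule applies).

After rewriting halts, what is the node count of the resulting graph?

Answer: 2

Derivation:
start.  V:6 E:6  edges: 2-q->0 2-p->2 2-r->2 4-q->0 4-p->4 4-r->4
1. fire R0 via {0↦2, 1↦3, 2↦0}  →  V:4 E:3  edges: 4-q->0 4-p->4 4-r->4
2. fire R0 via {0↦4, 1↦5, 2↦0}  →  V:2 E:0  edges: ∅
final graph: no rule applies after step 2
NF nodes: {0:C, 1:C}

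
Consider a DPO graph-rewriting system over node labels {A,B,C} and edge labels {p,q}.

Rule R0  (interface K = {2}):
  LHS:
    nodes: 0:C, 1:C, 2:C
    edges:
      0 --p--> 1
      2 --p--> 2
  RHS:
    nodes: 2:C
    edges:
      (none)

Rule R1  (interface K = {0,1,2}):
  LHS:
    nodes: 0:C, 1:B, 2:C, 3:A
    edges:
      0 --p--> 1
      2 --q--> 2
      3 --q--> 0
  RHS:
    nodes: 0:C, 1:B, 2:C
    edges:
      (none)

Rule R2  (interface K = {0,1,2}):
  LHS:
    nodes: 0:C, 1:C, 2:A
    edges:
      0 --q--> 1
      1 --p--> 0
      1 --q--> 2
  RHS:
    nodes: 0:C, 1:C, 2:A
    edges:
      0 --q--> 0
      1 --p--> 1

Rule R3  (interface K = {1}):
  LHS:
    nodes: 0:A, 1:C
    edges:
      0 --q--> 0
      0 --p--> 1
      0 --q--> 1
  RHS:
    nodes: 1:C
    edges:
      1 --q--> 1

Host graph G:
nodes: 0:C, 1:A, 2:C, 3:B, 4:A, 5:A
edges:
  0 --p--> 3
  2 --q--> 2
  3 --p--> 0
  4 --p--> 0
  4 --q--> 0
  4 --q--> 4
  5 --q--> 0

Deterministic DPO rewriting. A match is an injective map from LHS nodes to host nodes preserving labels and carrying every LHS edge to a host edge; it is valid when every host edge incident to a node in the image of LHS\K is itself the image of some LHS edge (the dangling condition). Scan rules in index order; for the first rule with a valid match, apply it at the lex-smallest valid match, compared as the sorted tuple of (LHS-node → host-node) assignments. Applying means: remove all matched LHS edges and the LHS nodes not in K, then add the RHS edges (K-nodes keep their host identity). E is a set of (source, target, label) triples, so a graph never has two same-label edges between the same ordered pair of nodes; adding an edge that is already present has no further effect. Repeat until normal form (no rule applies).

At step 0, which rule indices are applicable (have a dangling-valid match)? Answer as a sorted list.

R0: no valid match — LHS pattern not found
R1: 1 valid match — {0↦0, 1↦3, 2↦2, 3↦5}
R2: no valid match — LHS pattern not found
R3: 1 valid match — {0↦4, 1↦0}

Answer: [R1,R3]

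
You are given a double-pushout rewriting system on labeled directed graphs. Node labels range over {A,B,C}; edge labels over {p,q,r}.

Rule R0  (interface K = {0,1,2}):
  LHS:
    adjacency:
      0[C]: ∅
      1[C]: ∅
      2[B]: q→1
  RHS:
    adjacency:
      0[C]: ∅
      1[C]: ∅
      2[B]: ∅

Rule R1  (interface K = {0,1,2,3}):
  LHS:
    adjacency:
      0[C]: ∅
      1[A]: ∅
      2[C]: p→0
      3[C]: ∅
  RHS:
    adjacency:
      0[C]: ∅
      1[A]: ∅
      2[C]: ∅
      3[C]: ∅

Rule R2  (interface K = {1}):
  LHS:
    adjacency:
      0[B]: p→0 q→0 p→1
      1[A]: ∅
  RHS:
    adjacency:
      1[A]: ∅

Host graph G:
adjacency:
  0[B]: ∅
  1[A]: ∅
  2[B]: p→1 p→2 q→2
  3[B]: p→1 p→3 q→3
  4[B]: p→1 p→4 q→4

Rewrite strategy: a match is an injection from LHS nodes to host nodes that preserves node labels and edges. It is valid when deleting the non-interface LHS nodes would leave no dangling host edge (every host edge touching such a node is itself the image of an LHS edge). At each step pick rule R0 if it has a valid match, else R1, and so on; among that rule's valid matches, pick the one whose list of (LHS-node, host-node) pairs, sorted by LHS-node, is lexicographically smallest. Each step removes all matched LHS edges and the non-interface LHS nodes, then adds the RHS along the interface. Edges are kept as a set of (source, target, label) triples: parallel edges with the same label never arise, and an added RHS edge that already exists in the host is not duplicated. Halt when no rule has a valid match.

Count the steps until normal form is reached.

start.  V:5 E:9  edges: 2-p->1 2-p->2 2-q->2 3-p->1 3-p->3 3-q->3 4-p->1 4-p->4 4-q->4
1. fire R2 via {0↦2, 1↦1}  →  V:4 E:6  edges: 3-p->1 3-p->3 3-q->3 4-p->1 4-p->4 4-q->4
2. fire R2 via {0↦3, 1↦1}  →  V:3 E:3  edges: 4-p->1 4-p->4 4-q->4
3. fire R2 via {0↦4, 1↦1}  →  V:2 E:0  edges: ∅
halt: no rule applies after step 3

Answer: 3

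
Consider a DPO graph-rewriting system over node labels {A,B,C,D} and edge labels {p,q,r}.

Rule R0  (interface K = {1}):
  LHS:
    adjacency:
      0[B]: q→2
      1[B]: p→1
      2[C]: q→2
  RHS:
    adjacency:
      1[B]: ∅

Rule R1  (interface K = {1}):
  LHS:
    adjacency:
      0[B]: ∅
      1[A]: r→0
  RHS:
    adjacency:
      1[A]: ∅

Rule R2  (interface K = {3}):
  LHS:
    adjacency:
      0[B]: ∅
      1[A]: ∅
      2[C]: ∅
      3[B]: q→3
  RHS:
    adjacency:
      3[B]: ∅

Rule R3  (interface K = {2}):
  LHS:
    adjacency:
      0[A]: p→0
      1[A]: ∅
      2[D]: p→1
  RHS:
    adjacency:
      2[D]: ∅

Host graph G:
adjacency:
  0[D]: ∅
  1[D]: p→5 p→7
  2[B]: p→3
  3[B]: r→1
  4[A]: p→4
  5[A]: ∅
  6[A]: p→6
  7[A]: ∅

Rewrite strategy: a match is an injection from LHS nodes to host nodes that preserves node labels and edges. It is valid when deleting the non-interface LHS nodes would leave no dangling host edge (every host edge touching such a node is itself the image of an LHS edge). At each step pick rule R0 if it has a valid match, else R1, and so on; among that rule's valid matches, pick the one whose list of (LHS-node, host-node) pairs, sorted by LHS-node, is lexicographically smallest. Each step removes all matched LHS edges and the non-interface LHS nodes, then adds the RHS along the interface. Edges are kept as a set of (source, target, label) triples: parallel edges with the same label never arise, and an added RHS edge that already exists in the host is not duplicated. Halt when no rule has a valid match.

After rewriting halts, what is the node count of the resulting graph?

[0] host  ⇒  8 nodes, 6 edges  {1-p->5 1-p->7 2-p->3 3-r->1 4-p->4 6-p->6}
[1] R3 @ {0↦4, 1↦5, 2↦1}  ⇒  6 nodes, 4 edges  {1-p->7 2-p->3 3-r->1 6-p->6}
[2] R3 @ {0↦6, 1↦7, 2↦1}  ⇒  4 nodes, 2 edges  {2-p->3 3-r->1}
halt: no rule applies after step 2
NF nodes: {0:D, 1:D, 2:B, 3:B}

Answer: 4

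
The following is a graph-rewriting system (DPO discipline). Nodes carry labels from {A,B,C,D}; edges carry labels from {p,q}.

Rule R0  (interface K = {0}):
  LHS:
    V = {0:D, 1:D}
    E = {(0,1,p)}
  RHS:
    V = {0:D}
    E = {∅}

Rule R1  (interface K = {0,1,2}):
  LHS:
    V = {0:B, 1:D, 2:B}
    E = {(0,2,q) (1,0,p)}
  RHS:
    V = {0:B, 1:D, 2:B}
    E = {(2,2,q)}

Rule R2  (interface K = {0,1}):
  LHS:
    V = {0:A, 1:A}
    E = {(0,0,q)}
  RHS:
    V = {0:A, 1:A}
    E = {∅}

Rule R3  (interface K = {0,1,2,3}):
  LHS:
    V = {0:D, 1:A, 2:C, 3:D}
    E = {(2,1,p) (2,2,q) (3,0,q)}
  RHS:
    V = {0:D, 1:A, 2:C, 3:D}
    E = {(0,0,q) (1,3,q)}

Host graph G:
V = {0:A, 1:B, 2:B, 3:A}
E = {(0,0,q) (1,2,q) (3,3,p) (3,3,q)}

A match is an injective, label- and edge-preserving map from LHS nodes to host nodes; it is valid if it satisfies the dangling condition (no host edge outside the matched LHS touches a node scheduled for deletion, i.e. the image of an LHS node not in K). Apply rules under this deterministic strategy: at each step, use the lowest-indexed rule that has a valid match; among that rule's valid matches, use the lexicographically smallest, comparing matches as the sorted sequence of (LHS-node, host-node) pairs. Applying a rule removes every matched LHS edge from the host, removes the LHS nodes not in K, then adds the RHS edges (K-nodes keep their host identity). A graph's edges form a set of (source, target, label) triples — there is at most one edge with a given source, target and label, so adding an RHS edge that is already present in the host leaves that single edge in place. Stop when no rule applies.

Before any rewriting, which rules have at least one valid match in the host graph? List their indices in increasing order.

Answer: [R2]

Steps:
R0: no valid match — LHS pattern not found
R1: no valid match — LHS pattern not found
R2: 2 valid matches — {0↦0, 1↦3}, {0↦3, 1↦0}
R3: no valid match — LHS pattern not found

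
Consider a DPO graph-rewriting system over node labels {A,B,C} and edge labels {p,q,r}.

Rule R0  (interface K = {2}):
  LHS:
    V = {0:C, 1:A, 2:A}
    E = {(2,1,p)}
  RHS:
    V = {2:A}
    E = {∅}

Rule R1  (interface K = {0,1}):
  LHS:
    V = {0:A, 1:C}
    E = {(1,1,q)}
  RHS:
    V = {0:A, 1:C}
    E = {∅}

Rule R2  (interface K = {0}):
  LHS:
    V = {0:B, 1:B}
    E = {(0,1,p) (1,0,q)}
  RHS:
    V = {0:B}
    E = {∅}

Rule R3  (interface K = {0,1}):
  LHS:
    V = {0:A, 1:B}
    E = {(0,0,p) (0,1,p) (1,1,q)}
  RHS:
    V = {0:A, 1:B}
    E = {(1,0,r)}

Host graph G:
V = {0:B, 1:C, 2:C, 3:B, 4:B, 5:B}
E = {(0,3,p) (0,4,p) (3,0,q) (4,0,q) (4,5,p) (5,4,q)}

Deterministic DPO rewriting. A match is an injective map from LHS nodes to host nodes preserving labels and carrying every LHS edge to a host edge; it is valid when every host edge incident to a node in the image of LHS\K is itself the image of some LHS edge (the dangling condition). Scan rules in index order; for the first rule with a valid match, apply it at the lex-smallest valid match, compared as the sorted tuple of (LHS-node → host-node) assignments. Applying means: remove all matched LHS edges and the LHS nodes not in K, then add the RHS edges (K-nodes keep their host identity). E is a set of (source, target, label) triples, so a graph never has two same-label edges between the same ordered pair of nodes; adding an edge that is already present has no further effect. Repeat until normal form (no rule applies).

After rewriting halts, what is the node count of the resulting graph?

initial: |V|=6 |E|=6  E = 0-p->3 0-p->4 3-q->0 4-q->0 4-p->5 5-q->4
step 1: apply R2 at {0↦0, 1↦3}  → |V|=5 |E|=4  E = 0-p->4 4-q->0 4-p->5 5-q->4
step 2: apply R2 at {0↦4, 1↦5}  → |V|=4 |E|=2  E = 0-p->4 4-q->0
step 3: apply R2 at {0↦0, 1↦4}  → |V|=3 |E|=0  E = ∅
halt: no rule applies after step 3
NF nodes: {0:B, 1:C, 2:C}

Answer: 3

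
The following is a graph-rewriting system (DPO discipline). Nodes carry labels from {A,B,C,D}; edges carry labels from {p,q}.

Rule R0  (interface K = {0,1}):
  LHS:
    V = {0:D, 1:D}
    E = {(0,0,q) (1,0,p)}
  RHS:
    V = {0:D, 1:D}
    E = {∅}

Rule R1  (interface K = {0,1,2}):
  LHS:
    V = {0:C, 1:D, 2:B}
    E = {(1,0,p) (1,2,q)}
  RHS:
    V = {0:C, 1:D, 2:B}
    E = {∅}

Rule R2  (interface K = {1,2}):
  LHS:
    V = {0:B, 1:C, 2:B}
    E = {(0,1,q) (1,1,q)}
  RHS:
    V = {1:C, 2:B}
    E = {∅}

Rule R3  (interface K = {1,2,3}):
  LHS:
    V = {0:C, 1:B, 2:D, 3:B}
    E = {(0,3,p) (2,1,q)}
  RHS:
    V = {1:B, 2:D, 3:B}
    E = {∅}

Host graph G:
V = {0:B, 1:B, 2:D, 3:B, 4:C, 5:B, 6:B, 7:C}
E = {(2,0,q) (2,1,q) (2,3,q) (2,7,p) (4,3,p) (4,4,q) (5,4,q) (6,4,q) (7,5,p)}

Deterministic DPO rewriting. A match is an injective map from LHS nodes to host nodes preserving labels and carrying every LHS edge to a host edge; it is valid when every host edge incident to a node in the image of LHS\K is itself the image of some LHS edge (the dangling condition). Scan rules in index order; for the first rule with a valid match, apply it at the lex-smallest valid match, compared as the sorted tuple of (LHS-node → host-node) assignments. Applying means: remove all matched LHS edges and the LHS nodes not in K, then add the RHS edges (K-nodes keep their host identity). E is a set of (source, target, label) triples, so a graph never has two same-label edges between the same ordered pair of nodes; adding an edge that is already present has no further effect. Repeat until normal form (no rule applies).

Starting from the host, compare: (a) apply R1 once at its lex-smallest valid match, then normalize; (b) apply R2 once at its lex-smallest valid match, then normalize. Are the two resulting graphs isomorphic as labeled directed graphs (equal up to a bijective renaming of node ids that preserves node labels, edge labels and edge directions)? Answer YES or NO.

Answer: YES

Rewrite trace:
branch R1-first: apply at {0↦7, 1↦2, 2↦0} → |E|=7, then 2 more step(s) → NF |V|=6 |E|=3 V={0:B, 1:B, 2:D, 3:B, 4:C, 5:B} E=2-q->3 4-p->3 5-q->4
branch R2-first: apply at {0↦6, 1↦4, 2↦0} → |E|=7, then 2 more step(s) → NF |V|=6 |E|=3 V={0:B, 1:B, 2:D, 3:B, 4:C, 5:B} E=2-q->3 4-p->3 5-q->4
graphs isomorphic (equal up to label-preserving node renaming)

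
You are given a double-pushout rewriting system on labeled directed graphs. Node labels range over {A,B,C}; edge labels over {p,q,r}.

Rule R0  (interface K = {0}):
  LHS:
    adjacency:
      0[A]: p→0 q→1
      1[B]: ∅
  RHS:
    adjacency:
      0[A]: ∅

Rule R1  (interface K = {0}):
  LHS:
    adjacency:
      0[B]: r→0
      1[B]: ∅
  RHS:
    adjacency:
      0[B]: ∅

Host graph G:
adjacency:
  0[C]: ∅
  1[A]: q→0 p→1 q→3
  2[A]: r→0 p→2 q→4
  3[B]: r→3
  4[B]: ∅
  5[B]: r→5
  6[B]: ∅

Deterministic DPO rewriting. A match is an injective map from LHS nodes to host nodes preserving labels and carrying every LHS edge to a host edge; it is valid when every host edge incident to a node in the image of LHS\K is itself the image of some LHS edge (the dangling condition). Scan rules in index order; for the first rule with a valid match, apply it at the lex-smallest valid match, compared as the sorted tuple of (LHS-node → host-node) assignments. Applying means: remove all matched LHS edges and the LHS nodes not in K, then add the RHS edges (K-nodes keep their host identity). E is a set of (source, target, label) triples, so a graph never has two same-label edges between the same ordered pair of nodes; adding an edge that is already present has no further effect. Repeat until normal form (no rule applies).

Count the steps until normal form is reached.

start.  V:7 E:8  edges: 1-q->0 1-p->1 1-q->3 2-r->0 2-p->2 2-q->4 3-r->3 5-r->5
1. fire R0 via {0↦2, 1↦4}  →  V:6 E:6  edges: 1-q->0 1-p->1 1-q->3 2-r->0 3-r->3 5-r->5
2. fire R1 via {0↦3, 1↦6}  →  V:5 E:5  edges: 1-q->0 1-p->1 1-q->3 2-r->0 5-r->5
3. fire R0 via {0↦1, 1↦3}  →  V:4 E:3  edges: 1-q->0 2-r->0 5-r->5
normal form: no rule applies after step 3

Answer: 3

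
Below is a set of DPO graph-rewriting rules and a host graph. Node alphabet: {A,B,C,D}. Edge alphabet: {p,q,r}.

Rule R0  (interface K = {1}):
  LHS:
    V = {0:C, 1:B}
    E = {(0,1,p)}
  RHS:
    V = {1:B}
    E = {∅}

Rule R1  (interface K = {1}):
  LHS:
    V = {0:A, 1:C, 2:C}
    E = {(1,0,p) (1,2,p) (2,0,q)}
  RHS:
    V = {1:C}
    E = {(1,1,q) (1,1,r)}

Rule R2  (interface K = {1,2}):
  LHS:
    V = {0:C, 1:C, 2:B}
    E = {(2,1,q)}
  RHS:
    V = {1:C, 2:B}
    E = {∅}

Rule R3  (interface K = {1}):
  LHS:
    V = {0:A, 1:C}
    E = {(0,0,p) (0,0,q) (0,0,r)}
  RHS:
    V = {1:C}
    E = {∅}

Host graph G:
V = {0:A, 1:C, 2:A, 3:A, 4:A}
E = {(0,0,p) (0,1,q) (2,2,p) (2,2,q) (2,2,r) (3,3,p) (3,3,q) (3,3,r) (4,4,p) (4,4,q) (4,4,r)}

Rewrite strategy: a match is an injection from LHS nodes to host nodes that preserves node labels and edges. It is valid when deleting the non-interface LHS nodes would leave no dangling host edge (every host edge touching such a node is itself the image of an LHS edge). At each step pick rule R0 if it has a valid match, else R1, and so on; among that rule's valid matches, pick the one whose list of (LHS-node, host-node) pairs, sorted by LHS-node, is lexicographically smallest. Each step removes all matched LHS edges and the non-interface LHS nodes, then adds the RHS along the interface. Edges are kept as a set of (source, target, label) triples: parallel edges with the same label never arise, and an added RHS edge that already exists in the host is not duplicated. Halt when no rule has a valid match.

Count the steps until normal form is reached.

Answer: 3

Steps:
initial: |V|=5 |E|=11  E = 0-p->0 0-q->1 2-p->2 2-q->2 2-r->2 3-p->3 3-q->3 3-r->3 4-p->4 4-q->4 4-r->4
step 1: apply R3 at {0↦2, 1↦1}  → |V|=4 |E|=8  E = 0-p->0 0-q->1 3-p->3 3-q->3 3-r->3 4-p->4 4-q->4 4-r->4
step 2: apply R3 at {0↦3, 1↦1}  → |V|=3 |E|=5  E = 0-p->0 0-q->1 4-p->4 4-q->4 4-r->4
step 3: apply R3 at {0↦4, 1↦1}  → |V|=2 |E|=2  E = 0-p->0 0-q->1
halt: no rule applies after step 3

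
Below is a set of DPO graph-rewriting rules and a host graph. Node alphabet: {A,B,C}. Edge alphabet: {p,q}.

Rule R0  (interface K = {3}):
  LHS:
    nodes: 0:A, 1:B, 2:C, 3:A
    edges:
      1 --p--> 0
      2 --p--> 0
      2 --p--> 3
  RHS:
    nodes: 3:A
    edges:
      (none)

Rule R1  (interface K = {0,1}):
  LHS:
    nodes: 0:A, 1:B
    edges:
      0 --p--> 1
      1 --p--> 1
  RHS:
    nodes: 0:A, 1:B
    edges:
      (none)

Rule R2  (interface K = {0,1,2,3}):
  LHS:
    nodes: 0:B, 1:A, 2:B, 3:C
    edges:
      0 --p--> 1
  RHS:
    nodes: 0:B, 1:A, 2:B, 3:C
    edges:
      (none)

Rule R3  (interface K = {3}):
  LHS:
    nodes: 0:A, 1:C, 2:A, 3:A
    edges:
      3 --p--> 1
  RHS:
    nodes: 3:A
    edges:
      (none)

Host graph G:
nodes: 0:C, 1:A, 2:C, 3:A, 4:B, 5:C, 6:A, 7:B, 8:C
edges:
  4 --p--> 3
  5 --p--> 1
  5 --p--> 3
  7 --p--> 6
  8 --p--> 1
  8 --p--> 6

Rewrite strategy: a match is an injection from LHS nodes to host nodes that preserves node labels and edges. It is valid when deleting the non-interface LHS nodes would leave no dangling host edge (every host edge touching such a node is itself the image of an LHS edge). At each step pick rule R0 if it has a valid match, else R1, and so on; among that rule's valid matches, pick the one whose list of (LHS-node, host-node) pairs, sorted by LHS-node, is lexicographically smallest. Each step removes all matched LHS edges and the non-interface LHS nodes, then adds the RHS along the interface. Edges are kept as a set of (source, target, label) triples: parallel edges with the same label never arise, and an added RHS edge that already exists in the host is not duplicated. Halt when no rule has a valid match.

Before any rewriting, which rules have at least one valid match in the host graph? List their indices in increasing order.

Answer: [R0,R2]

Derivation:
R0: 2 valid matches — {0↦3, 1↦4, 2↦5, 3↦1}, {0↦6, 1↦7, 2↦8, 3↦1}
R1: no valid match — LHS pattern not found
R2: 8 valid matches — {0↦4, 1↦3, 2↦7, 3↦0}, {0↦4, 1↦3, 2↦7, 3↦2}, {0↦4, 1↦3, 2↦7, 3↦5} (+5 more)
R3: no valid match — LHS pattern not found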